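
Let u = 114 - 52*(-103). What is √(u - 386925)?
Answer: I*√381455 ≈ 617.62*I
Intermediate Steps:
u = 5470 (u = 114 + 5356 = 5470)
√(u - 386925) = √(5470 - 386925) = √(-381455) = I*√381455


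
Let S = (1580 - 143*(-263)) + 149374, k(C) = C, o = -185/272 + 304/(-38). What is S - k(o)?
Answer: 51291497/272 ≈ 1.8857e+5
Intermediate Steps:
o = -2361/272 (o = -185*1/272 + 304*(-1/38) = -185/272 - 8 = -2361/272 ≈ -8.6801)
S = 188563 (S = (1580 + 37609) + 149374 = 39189 + 149374 = 188563)
S - k(o) = 188563 - 1*(-2361/272) = 188563 + 2361/272 = 51291497/272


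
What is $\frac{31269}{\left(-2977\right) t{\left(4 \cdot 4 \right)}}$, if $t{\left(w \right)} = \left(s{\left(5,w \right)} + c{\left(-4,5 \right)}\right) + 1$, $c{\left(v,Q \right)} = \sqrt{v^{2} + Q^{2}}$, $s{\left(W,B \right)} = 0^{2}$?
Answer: $\frac{31269}{119080} - \frac{31269 \sqrt{41}}{119080} \approx -1.4188$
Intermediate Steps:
$s{\left(W,B \right)} = 0$
$c{\left(v,Q \right)} = \sqrt{Q^{2} + v^{2}}$
$t{\left(w \right)} = 1 + \sqrt{41}$ ($t{\left(w \right)} = \left(0 + \sqrt{5^{2} + \left(-4\right)^{2}}\right) + 1 = \left(0 + \sqrt{25 + 16}\right) + 1 = \left(0 + \sqrt{41}\right) + 1 = \sqrt{41} + 1 = 1 + \sqrt{41}$)
$\frac{31269}{\left(-2977\right) t{\left(4 \cdot 4 \right)}} = \frac{31269}{\left(-2977\right) \left(1 + \sqrt{41}\right)} = \frac{31269}{-2977 - 2977 \sqrt{41}}$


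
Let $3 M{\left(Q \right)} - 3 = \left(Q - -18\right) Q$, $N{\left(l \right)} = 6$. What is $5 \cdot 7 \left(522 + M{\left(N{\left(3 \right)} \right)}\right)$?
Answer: $19985$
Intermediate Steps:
$M{\left(Q \right)} = 1 + \frac{Q \left(18 + Q\right)}{3}$ ($M{\left(Q \right)} = 1 + \frac{\left(Q - -18\right) Q}{3} = 1 + \frac{\left(Q + 18\right) Q}{3} = 1 + \frac{\left(18 + Q\right) Q}{3} = 1 + \frac{Q \left(18 + Q\right)}{3}$)
$5 \cdot 7 \left(522 + M{\left(N{\left(3 \right)} \right)}\right) = 5 \cdot 7 \left(522 + \left(1 + 6 \cdot 6 + \frac{6^{2}}{3}\right)\right) = 35 \left(522 + \left(1 + 36 + \frac{1}{3} \cdot 36\right)\right) = 35 \left(522 + \left(1 + 36 + 12\right)\right) = 35 \left(522 + 49\right) = 35 \cdot 571 = 19985$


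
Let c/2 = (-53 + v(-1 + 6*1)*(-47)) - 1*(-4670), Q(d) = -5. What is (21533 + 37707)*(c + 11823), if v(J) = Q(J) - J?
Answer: 1303102280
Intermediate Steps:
v(J) = -5 - J
c = 10174 (c = 2*((-53 + (-5 - (-1 + 6*1))*(-47)) - 1*(-4670)) = 2*((-53 + (-5 - (-1 + 6))*(-47)) + 4670) = 2*((-53 + (-5 - 1*5)*(-47)) + 4670) = 2*((-53 + (-5 - 5)*(-47)) + 4670) = 2*((-53 - 10*(-47)) + 4670) = 2*((-53 + 470) + 4670) = 2*(417 + 4670) = 2*5087 = 10174)
(21533 + 37707)*(c + 11823) = (21533 + 37707)*(10174 + 11823) = 59240*21997 = 1303102280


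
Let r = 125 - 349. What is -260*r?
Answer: 58240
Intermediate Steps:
r = -224
-260*r = -260*(-224) = 58240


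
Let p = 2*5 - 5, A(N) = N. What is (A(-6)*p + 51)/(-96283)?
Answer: -21/96283 ≈ -0.00021811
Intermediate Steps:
p = 5 (p = 10 - 5 = 5)
(A(-6)*p + 51)/(-96283) = (-6*5 + 51)/(-96283) = (-30 + 51)*(-1/96283) = 21*(-1/96283) = -21/96283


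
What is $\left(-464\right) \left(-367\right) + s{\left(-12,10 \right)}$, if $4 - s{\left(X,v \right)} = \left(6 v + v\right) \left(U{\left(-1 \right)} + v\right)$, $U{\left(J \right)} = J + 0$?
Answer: $169662$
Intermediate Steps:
$U{\left(J \right)} = J$
$s{\left(X,v \right)} = 4 - 7 v \left(-1 + v\right)$ ($s{\left(X,v \right)} = 4 - \left(6 v + v\right) \left(-1 + v\right) = 4 - 7 v \left(-1 + v\right)$)
$\left(-464\right) \left(-367\right) + s{\left(-12,10 \right)} = \left(-464\right) \left(-367\right) + \left(4 - 7 \cdot 10^{2} + 7 \cdot 10\right) = 170288 + \left(4 - 700 + 70\right) = 170288 - 626 = 169662$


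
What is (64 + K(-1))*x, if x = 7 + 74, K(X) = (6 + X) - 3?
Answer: 5346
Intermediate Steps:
K(X) = 3 + X
x = 81
(64 + K(-1))*x = (64 + (3 - 1))*81 = (64 + 2)*81 = 66*81 = 5346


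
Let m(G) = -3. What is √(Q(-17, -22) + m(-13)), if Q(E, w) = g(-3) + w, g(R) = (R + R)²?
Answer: √11 ≈ 3.3166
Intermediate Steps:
g(R) = 4*R² (g(R) = (2*R)² = 4*R²)
Q(E, w) = 36 + w (Q(E, w) = 4*(-3)² + w = 4*9 + w = 36 + w)
√(Q(-17, -22) + m(-13)) = √((36 - 22) - 3) = √(14 - 3) = √11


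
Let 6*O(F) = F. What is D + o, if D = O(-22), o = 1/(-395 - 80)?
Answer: -5228/1425 ≈ -3.6688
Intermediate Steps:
o = -1/475 (o = 1/(-475) = -1/475 ≈ -0.0021053)
O(F) = F/6
D = -11/3 (D = (⅙)*(-22) = -11/3 ≈ -3.6667)
D + o = -11/3 - 1/475 = -5228/1425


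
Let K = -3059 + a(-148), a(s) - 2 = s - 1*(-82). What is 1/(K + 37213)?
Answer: 1/34090 ≈ 2.9334e-5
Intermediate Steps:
a(s) = 84 + s (a(s) = 2 + (s - 1*(-82)) = 2 + (s + 82) = 2 + (82 + s) = 84 + s)
K = -3123 (K = -3059 + (84 - 148) = -3059 - 64 = -3123)
1/(K + 37213) = 1/(-3123 + 37213) = 1/34090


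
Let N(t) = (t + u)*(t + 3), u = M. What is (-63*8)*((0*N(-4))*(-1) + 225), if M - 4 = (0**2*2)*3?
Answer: -113400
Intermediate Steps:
M = 4 (M = 4 + (0**2*2)*3 = 4 + (0*2)*3 = 4 + 0*3 = 4 + 0 = 4)
u = 4
N(t) = (3 + t)*(4 + t) (N(t) = (t + 4)*(t + 3) = (4 + t)*(3 + t) = (3 + t)*(4 + t))
(-63*8)*((0*N(-4))*(-1) + 225) = (-63*8)*((0*(12 + (-4)**2 + 7*(-4)))*(-1) + 225) = -504*((0*(12 + 16 - 28))*(-1) + 225) = -504*((0*0)*(-1) + 225) = -504*(0*(-1) + 225) = -504*(0 + 225) = -504*225 = -113400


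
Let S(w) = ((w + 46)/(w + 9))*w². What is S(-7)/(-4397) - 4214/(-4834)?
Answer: 13910071/21255098 ≈ 0.65443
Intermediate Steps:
S(w) = w²*(46 + w)/(9 + w) (S(w) = ((46 + w)/(9 + w))*w² = w²*(46 + w)/(9 + w))
S(-7)/(-4397) - 4214/(-4834) = ((-7)²*(46 - 7)/(9 - 7))/(-4397) - 4214/(-4834) = (49*39/2)*(-1/4397) - 4214*(-1/4834) = (49*(½)*39)*(-1/4397) + 2107/2417 = (1911/2)*(-1/4397) + 2107/2417 = -1911/8794 + 2107/2417 = 13910071/21255098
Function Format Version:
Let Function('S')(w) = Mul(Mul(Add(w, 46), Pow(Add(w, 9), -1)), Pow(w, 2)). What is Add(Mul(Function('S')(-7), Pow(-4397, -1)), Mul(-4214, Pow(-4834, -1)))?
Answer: Rational(13910071, 21255098) ≈ 0.65443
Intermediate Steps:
Function('S')(w) = Mul(Pow(w, 2), Pow(Add(9, w), -1), Add(46, w)) (Function('S')(w) = Mul(Mul(Add(46, w), Pow(Add(9, w), -1)), Pow(w, 2)) = Mul(Mul(Pow(Add(9, w), -1), Add(46, w)), Pow(w, 2)) = Mul(Pow(w, 2), Pow(Add(9, w), -1), Add(46, w)))
Add(Mul(Function('S')(-7), Pow(-4397, -1)), Mul(-4214, Pow(-4834, -1))) = Add(Mul(Mul(Pow(-7, 2), Pow(Add(9, -7), -1), Add(46, -7)), Pow(-4397, -1)), Mul(-4214, Pow(-4834, -1))) = Add(Mul(Mul(49, Pow(2, -1), 39), Rational(-1, 4397)), Mul(-4214, Rational(-1, 4834))) = Add(Mul(Mul(49, Rational(1, 2), 39), Rational(-1, 4397)), Rational(2107, 2417)) = Add(Mul(Rational(1911, 2), Rational(-1, 4397)), Rational(2107, 2417)) = Add(Rational(-1911, 8794), Rational(2107, 2417)) = Rational(13910071, 21255098)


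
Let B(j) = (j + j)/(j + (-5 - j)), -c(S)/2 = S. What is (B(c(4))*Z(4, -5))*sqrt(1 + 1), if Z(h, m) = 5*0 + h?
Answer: 64*sqrt(2)/5 ≈ 18.102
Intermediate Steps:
c(S) = -2*S
Z(h, m) = h (Z(h, m) = 0 + h = h)
B(j) = -2*j/5 (B(j) = (2*j)/(-5) = (2*j)*(-1/5) = -2*j/5)
(B(c(4))*Z(4, -5))*sqrt(1 + 1) = (-(-4)*4/5*4)*sqrt(1 + 1) = (-2/5*(-8)*4)*sqrt(2) = ((16/5)*4)*sqrt(2) = 64*sqrt(2)/5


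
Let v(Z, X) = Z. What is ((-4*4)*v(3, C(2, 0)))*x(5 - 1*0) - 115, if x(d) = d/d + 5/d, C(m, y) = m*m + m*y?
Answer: -211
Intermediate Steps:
C(m, y) = m**2 + m*y
x(d) = 1 + 5/d
((-4*4)*v(3, C(2, 0)))*x(5 - 1*0) - 115 = (-4*4*3)*((5 + (5 - 1*0))/(5 - 1*0)) - 115 = (-16*3)*((5 + (5 + 0))/(5 + 0)) - 115 = -48*(5 + 5)/5 - 115 = -48*10/5 - 115 = -48*2 - 115 = -96 - 115 = -211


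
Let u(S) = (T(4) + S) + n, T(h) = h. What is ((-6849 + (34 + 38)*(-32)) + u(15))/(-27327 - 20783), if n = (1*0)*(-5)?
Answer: 4567/24055 ≈ 0.18986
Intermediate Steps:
n = 0 (n = 0*(-5) = 0)
u(S) = 4 + S (u(S) = (4 + S) + 0 = 4 + S)
((-6849 + (34 + 38)*(-32)) + u(15))/(-27327 - 20783) = ((-6849 + (34 + 38)*(-32)) + (4 + 15))/(-27327 - 20783) = ((-6849 + 72*(-32)) + 19)/(-48110) = ((-6849 - 2304) + 19)*(-1/48110) = (-9153 + 19)*(-1/48110) = -9134*(-1/48110) = 4567/24055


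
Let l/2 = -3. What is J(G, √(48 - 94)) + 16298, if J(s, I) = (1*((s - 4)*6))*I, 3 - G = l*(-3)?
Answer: 16298 - 114*I*√46 ≈ 16298.0 - 773.19*I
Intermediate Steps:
l = -6 (l = 2*(-3) = -6)
G = -15 (G = 3 - (-6)*(-3) = 3 - 1*18 = 3 - 18 = -15)
J(s, I) = I*(-24 + 6*s) (J(s, I) = (1*((-4 + s)*6))*I = (1*(-24 + 6*s))*I = (-24 + 6*s)*I = I*(-24 + 6*s))
J(G, √(48 - 94)) + 16298 = 6*√(48 - 94)*(-4 - 15) + 16298 = 6*√(-46)*(-19) + 16298 = 6*(I*√46)*(-19) + 16298 = -114*I*√46 + 16298 = 16298 - 114*I*√46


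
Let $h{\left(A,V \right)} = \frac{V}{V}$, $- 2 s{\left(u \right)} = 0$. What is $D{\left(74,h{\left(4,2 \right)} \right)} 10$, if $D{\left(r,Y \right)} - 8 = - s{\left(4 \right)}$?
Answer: $80$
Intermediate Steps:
$s{\left(u \right)} = 0$ ($s{\left(u \right)} = \left(- \frac{1}{2}\right) 0 = 0$)
$h{\left(A,V \right)} = 1$
$D{\left(r,Y \right)} = 8$ ($D{\left(r,Y \right)} = 8 - 0 = 8 + 0 = 8$)
$D{\left(74,h{\left(4,2 \right)} \right)} 10 = 8 \cdot 10 = 80$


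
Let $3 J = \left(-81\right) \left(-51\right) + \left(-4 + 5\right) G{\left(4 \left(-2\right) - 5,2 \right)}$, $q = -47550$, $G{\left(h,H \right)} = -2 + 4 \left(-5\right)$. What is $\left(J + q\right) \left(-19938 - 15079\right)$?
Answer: $\frac{4851290197}{3} \approx 1.6171 \cdot 10^{9}$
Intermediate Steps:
$G{\left(h,H \right)} = -22$ ($G{\left(h,H \right)} = -2 - 20 = -22$)
$J = \frac{4109}{3}$ ($J = \frac{\left(-81\right) \left(-51\right) + \left(-4 + 5\right) \left(-22\right)}{3} = \frac{4131 + 1 \left(-22\right)}{3} = \frac{4131 - 22}{3} = \frac{1}{3} \cdot 4109 = \frac{4109}{3} \approx 1369.7$)
$\left(J + q\right) \left(-19938 - 15079\right) = \left(\frac{4109}{3} - 47550\right) \left(-19938 - 15079\right) = \left(- \frac{138541}{3}\right) \left(-35017\right) = \frac{4851290197}{3}$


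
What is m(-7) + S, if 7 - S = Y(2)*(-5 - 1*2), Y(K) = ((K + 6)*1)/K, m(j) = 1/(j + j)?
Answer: 489/14 ≈ 34.929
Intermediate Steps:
m(j) = 1/(2*j)
Y(K) = (6 + K)/K (Y(K) = ((6 + K)*1)/K = (6 + K)/K)
S = 35 (S = 7 - (6 + 2)/2*(-5 - 1*2) = 7 - (1/2)*8*(-5 - 2) = 7 - 4*(-7) = 7 - 1*(-28) = 7 + 28 = 35)
m(-7) + S = (1/2)/(-7) + 35 = (1/2)*(-1/7) + 35 = -1/14 + 35 = 489/14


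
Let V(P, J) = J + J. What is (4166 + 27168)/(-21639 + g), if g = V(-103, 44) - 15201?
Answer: -15667/18376 ≈ -0.85258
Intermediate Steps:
V(P, J) = 2*J
g = -15113 (g = 2*44 - 15201 = 88 - 15201 = -15113)
(4166 + 27168)/(-21639 + g) = (4166 + 27168)/(-21639 - 15113) = 31334/(-36752) = 31334*(-1/36752) = -15667/18376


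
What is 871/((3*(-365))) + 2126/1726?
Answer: 412312/944985 ≈ 0.43632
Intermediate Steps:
871/((3*(-365))) + 2126/1726 = 871/(-1095) + 2126*(1/1726) = 871*(-1/1095) + 1063/863 = -871/1095 + 1063/863 = 412312/944985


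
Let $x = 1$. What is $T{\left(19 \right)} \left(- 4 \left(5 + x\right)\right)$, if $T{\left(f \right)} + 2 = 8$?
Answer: $-144$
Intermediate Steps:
$T{\left(f \right)} = 6$ ($T{\left(f \right)} = -2 + 8 = 6$)
$T{\left(19 \right)} \left(- 4 \left(5 + x\right)\right) = 6 \left(- 4 \left(5 + 1\right)\right) = 6 \left(\left(-4\right) 6\right) = 6 \left(-24\right) = -144$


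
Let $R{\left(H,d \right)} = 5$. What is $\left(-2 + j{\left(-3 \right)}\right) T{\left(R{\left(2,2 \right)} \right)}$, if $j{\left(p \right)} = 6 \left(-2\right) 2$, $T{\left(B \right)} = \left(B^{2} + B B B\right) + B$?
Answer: $-4030$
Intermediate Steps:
$T{\left(B \right)} = B + B^{2} + B^{3}$ ($T{\left(B \right)} = \left(B^{2} + B^{2} B\right) + B = \left(B^{2} + B^{3}\right) + B = B + B^{2} + B^{3}$)
$j{\left(p \right)} = -24$ ($j{\left(p \right)} = \left(-12\right) 2 = -24$)
$\left(-2 + j{\left(-3 \right)}\right) T{\left(R{\left(2,2 \right)} \right)} = \left(-2 - 24\right) 5 \left(1 + 5 + 5^{2}\right) = - 26 \cdot 5 \left(1 + 5 + 25\right) = - 26 \cdot 5 \cdot 31 = \left(-26\right) 155 = -4030$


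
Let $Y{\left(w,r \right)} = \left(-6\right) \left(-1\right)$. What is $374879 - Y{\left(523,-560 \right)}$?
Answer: $374873$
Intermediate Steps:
$Y{\left(w,r \right)} = 6$
$374879 - Y{\left(523,-560 \right)} = 374879 - 6 = 374873$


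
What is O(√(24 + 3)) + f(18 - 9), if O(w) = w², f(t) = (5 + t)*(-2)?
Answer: -1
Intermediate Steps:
f(t) = -10 - 2*t
O(√(24 + 3)) + f(18 - 9) = (√(24 + 3))² + (-10 - 2*(18 - 9)) = (√27)² + (-10 - 2*9) = (3*√3)² + (-10 - 18) = 27 - 28 = -1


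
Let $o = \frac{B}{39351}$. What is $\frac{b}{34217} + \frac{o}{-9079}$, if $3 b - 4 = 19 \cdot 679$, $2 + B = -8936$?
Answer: $\frac{1537152512461}{12224629883193} \approx 0.12574$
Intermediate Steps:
$B = -8938$ ($B = -2 - 8936 = -8938$)
$b = \frac{12905}{3}$ ($b = \frac{4}{3} + \frac{19 \cdot 679}{3} = \frac{4}{3} + \frac{1}{3} \cdot 12901 = \frac{4}{3} + \frac{12901}{3} = \frac{12905}{3} \approx 4301.7$)
$o = - \frac{8938}{39351} \approx -0.22714$
$\frac{b}{34217} + \frac{o}{-9079} = \frac{12905}{3 \cdot 34217} - \frac{8938}{39351 \left(-9079\right)} = \frac{12905}{3} \cdot \frac{1}{34217} - - \frac{8938}{357267729} = \frac{12905}{102651} + \frac{8938}{357267729} = \frac{1537152512461}{12224629883193}$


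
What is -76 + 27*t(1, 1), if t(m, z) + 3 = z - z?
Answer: -157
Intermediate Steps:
t(m, z) = -3 (t(m, z) = -3 + (z - z) = -3 + 0 = -3)
-76 + 27*t(1, 1) = -76 + 27*(-3) = -76 - 81 = -157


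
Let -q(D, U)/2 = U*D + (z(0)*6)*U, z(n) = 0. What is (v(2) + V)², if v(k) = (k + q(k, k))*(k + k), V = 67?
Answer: 1849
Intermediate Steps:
q(D, U) = -2*D*U (q(D, U) = -2*(U*D + (0*6)*U) = -2*(D*U + 0*U) = -2*(D*U + 0) = -2*D*U)
v(k) = 2*k*(k - 2*k²) (v(k) = (k - 2*k*k)*(k + k) = (k - 2*k²)*(2*k) = 2*k*(k - 2*k²))
(v(2) + V)² = (2²*(2 - 4*2) + 67)² = (4*(2 - 8) + 67)² = (4*(-6) + 67)² = (-24 + 67)² = 43² = 1849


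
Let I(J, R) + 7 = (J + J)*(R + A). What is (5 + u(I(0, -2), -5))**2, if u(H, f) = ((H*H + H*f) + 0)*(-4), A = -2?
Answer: 109561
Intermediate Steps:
I(J, R) = -7 + 2*J*(-2 + R) (I(J, R) = -7 + (J + J)*(R - 2) = -7 + (2*J)*(-2 + R) = -7 + 2*J*(-2 + R))
u(H, f) = -4*H**2 - 4*H*f (u(H, f) = ((H**2 + H*f) + 0)*(-4) = (H**2 + H*f)*(-4) = -4*H**2 - 4*H*f)
(5 + u(I(0, -2), -5))**2 = (5 - 4*(-7 - 4*0 + 2*0*(-2))*((-7 - 4*0 + 2*0*(-2)) - 5))**2 = (5 - 4*(-7 + 0 + 0)*((-7 + 0 + 0) - 5))**2 = (5 - 4*(-7)*(-7 - 5))**2 = (5 - 4*(-7)*(-12))**2 = (5 - 336)**2 = (-331)**2 = 109561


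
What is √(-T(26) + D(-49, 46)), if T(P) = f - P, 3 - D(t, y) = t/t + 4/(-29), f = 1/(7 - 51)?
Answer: √11462627/638 ≈ 5.3067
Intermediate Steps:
f = -1/44 (f = 1/(-44) = -1/44 ≈ -0.022727)
D(t, y) = 62/29 (D(t, y) = 3 - (t/t + 4/(-29)) = 3 - (1 + 4*(-1/29)) = 3 - (1 - 4/29) = 3 - 1*25/29 = 3 - 25/29 = 62/29)
T(P) = -1/44 - P
√(-T(26) + D(-49, 46)) = √(-(-1/44 - 1*26) + 62/29) = √(-(-1/44 - 26) + 62/29) = √(-1*(-1145/44) + 62/29) = √(1145/44 + 62/29) = √(35933/1276) = √11462627/638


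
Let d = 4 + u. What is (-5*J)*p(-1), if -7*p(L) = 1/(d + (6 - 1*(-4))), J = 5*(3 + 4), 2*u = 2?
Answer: 5/3 ≈ 1.6667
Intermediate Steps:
u = 1 (u = (½)*2 = 1)
J = 35 (J = 5*7 = 35)
d = 5 (d = 4 + 1 = 5)
p(L) = -1/105 (p(L) = -1/(7*(5 + (6 - 1*(-4)))) = -1/(7*(5 + (6 + 4))) = -1/(7*(5 + 10)) = -⅐/15 = -⅐*1/15 = -1/105)
(-5*J)*p(-1) = -5*35*(-1/105) = -175*(-1/105) = 5/3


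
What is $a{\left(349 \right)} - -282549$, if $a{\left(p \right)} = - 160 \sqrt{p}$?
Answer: $282549 - 160 \sqrt{349} \approx 2.7956 \cdot 10^{5}$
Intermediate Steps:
$a{\left(349 \right)} - -282549 = - 160 \sqrt{349} - -282549 = - 160 \sqrt{349} + 282549 = 282549 - 160 \sqrt{349}$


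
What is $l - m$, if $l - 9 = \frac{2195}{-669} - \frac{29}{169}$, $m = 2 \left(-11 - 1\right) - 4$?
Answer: $\frac{3792901}{113061} \approx 33.547$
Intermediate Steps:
$m = -28$ ($m = 2 \left(-11 - 1\right) - 4 = 2 \left(-12\right) - 4 = -24 - 4 = -28$)
$l = \frac{627193}{113061}$ ($l = 9 + \left(\frac{2195}{-669} - \frac{29}{169}\right) = 9 + \left(2195 \left(- \frac{1}{669}\right) - \frac{29}{169}\right) = 9 - \frac{390356}{113061} = \frac{627193}{113061} \approx 5.5474$)
$l - m = \frac{627193}{113061} - -28 = \frac{627193}{113061} + 28 = \frac{3792901}{113061}$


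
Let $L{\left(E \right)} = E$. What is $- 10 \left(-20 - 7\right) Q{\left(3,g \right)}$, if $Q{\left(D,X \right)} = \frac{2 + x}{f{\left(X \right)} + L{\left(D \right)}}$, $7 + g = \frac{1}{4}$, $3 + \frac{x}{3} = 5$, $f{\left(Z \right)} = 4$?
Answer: $\frac{2160}{7} \approx 308.57$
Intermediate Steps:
$x = 6$ ($x = -9 + 3 \cdot 5 = -9 + 15 = 6$)
$g = - \frac{27}{4}$ ($g = -7 + \frac{1}{4} = - \frac{27}{4} \approx -6.75$)
$Q{\left(D,X \right)} = \frac{8}{4 + D}$ ($Q{\left(D,X \right)} = \frac{2 + 6}{4 + D} = \frac{8}{4 + D}$)
$- 10 \left(-20 - 7\right) Q{\left(3,g \right)} = - 10 \left(-20 - 7\right) \frac{8}{4 + 3} = \left(-10\right) \left(-27\right) \frac{8}{7} = 270 \cdot 8 \cdot \frac{1}{7} = 270 \cdot \frac{8}{7} = \frac{2160}{7}$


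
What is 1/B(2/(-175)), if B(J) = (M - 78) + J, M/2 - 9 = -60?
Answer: -175/31502 ≈ -0.0055552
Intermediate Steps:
M = -102 (M = 18 + 2*(-60) = 18 - 120 = -102)
B(J) = -180 + J (B(J) = (-102 - 78) + J = -180 + J)
1/B(2/(-175)) = 1/(-180 + 2/(-175)) = 1/(-180 - 1/175*2) = 1/(-180 - 2/175) = 1/(-31502/175) = -175/31502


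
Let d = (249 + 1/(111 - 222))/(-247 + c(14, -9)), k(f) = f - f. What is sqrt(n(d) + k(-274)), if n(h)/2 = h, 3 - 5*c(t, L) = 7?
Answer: 2*I*sqrt(1055840695)/45843 ≈ 1.4176*I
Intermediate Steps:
k(f) = 0
c(t, L) = -4/5 (c(t, L) = 3/5 - 1/5*7 = 3/5 - 7/5 = -4/5)
d = -138190/137529 (d = (249 + 1/(111 - 222))/(-247 - 4/5) = (249 + 1/(-111))/(-1239/5) = (249 - 1/111)*(-5/1239) = (27638/111)*(-5/1239) = -138190/137529 ≈ -1.0048)
n(h) = 2*h
sqrt(n(d) + k(-274)) = sqrt(2*(-138190/137529) + 0) = sqrt(-276380/137529 + 0) = sqrt(-276380/137529) = 2*I*sqrt(1055840695)/45843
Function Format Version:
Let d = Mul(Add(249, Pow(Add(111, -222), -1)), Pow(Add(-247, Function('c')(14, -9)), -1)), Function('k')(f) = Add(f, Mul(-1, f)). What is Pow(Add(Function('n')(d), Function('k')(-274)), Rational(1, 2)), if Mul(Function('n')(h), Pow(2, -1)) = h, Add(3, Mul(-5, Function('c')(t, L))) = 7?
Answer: Mul(Rational(2, 45843), I, Pow(1055840695, Rational(1, 2))) ≈ Mul(1.4176, I)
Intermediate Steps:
Function('k')(f) = 0
Function('c')(t, L) = Rational(-4, 5) (Function('c')(t, L) = Add(Rational(3, 5), Mul(Rational(-1, 5), 7)) = Add(Rational(3, 5), Rational(-7, 5)) = Rational(-4, 5))
d = Rational(-138190, 137529) (d = Mul(Add(249, Pow(Add(111, -222), -1)), Pow(Add(-247, Rational(-4, 5)), -1)) = Mul(Add(249, Pow(-111, -1)), Pow(Rational(-1239, 5), -1)) = Mul(Add(249, Rational(-1, 111)), Rational(-5, 1239)) = Mul(Rational(27638, 111), Rational(-5, 1239)) = Rational(-138190, 137529) ≈ -1.0048)
Function('n')(h) = Mul(2, h)
Pow(Add(Function('n')(d), Function('k')(-274)), Rational(1, 2)) = Pow(Add(Mul(2, Rational(-138190, 137529)), 0), Rational(1, 2)) = Pow(Add(Rational(-276380, 137529), 0), Rational(1, 2)) = Pow(Rational(-276380, 137529), Rational(1, 2)) = Mul(Rational(2, 45843), I, Pow(1055840695, Rational(1, 2)))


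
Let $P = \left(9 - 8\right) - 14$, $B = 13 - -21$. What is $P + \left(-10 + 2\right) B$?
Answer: $-285$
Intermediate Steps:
$B = 34$ ($B = 13 + 21 = 34$)
$P = -13$ ($P = 1 - 14 = -13$)
$P + \left(-10 + 2\right) B = -13 + \left(-10 + 2\right) 34 = -13 - 272 = -285$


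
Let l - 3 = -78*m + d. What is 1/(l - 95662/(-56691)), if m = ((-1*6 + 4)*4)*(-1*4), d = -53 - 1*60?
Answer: -56691/147641084 ≈ -0.00038398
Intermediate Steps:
d = -113 (d = -53 - 60 = -113)
m = 32 (m = ((-6 + 4)*4)*(-4) = -2*4*(-4) = -8*(-4) = 32)
l = -2606 (l = 3 + (-78*32 - 113) = 3 + (-2496 - 113) = 3 - 2609 = -2606)
1/(l - 95662/(-56691)) = 1/(-2606 - 95662/(-56691)) = 1/(-2606 - 95662*(-1/56691)) = 1/(-2606 + 95662/56691) = 1/(-147641084/56691) = -56691/147641084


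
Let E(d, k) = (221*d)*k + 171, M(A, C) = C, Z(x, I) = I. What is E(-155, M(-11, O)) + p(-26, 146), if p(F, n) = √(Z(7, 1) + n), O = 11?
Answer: -376634 + 7*√3 ≈ -3.7662e+5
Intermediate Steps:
E(d, k) = 171 + 221*d*k (E(d, k) = 221*d*k + 171 = 171 + 221*d*k)
p(F, n) = √(1 + n)
E(-155, M(-11, O)) + p(-26, 146) = (171 + 221*(-155)*11) + √(1 + 146) = (171 - 376805) + √147 = -376634 + 7*√3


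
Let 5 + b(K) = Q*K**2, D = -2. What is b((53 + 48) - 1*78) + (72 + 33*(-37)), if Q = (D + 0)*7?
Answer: -8560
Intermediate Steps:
Q = -14 (Q = (-2 + 0)*7 = -2*7 = -14)
b(K) = -5 - 14*K**2
b((53 + 48) - 1*78) + (72 + 33*(-37)) = (-5 - 14*((53 + 48) - 1*78)**2) + (72 + 33*(-37)) = (-5 - 14*(101 - 78)**2) + (72 - 1221) = (-5 - 14*23**2) - 1149 = (-5 - 14*529) - 1149 = (-5 - 7406) - 1149 = -7411 - 1149 = -8560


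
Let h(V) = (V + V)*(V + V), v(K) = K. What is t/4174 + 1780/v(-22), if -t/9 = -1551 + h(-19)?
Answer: -3704267/45914 ≈ -80.678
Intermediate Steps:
h(V) = 4*V² (h(V) = (2*V)*(2*V) = 4*V²)
t = 963 (t = -9*(-1551 + 4*(-19)²) = -9*(-1551 + 4*361) = -9*(-1551 + 1444) = -9*(-107) = 963)
t/4174 + 1780/v(-22) = 963/4174 + 1780/(-22) = 963*(1/4174) + 1780*(-1/22) = 963/4174 - 890/11 = -3704267/45914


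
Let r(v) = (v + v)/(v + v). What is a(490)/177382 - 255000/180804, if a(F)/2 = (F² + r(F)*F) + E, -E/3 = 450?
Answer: 1719945330/1336307297 ≈ 1.2871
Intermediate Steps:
E = -1350 (E = -3*450 = -1350)
r(v) = 1 (r(v) = (2*v)/((2*v)) = (2*v)*(1/(2*v)) = 1)
a(F) = -2700 + 2*F + 2*F² (a(F) = 2*((F² + 1*F) - 1350) = 2*((F² + F) - 1350) = 2*((F + F²) - 1350) = 2*(-1350 + F + F²) = -2700 + 2*F + 2*F²)
a(490)/177382 - 255000/180804 = (-2700 + 2*490 + 2*490²)/177382 - 255000/180804 = (-2700 + 980 + 2*240100)*(1/177382) - 255000*1/180804 = (-2700 + 980 + 480200)*(1/177382) - 21250/15067 = 478480*(1/177382) - 21250/15067 = 239240/88691 - 21250/15067 = 1719945330/1336307297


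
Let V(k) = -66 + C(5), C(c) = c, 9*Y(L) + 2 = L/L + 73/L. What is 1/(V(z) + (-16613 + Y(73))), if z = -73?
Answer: -1/16674 ≈ -5.9974e-5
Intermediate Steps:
Y(L) = -⅑ + 73/(9*L) (Y(L) = -2/9 + (L/L + 73/L)/9 = -2/9 + (1 + 73/L)/9 = -2/9 + (⅑ + 73/(9*L)) = -⅑ + 73/(9*L))
V(k) = -61 (V(k) = -66 + 5 = -61)
1/(V(z) + (-16613 + Y(73))) = 1/(-61 + (-16613 + (⅑)*(73 - 1*73)/73)) = 1/(-61 + (-16613 + (⅑)*(1/73)*(73 - 73))) = 1/(-61 + (-16613 + (⅑)*(1/73)*0)) = 1/(-61 + (-16613 + 0)) = 1/(-61 - 16613) = 1/(-16674) = -1/16674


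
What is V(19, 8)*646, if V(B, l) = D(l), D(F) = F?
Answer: 5168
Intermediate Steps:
V(B, l) = l
V(19, 8)*646 = 8*646 = 5168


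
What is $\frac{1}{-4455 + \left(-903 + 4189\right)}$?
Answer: $- \frac{1}{1169} \approx -0.00085543$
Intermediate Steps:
$\frac{1}{-4455 + \left(-903 + 4189\right)} = \frac{1}{-4455 + 3286} = \frac{1}{-1169} = - \frac{1}{1169}$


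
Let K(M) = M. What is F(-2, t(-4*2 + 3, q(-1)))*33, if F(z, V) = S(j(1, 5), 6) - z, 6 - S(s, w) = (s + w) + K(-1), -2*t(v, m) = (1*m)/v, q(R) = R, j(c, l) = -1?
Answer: 132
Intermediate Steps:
t(v, m) = -m/(2*v) (t(v, m) = -1*m/(2*v) = -m/(2*v))
S(s, w) = 7 - s - w (S(s, w) = 6 - ((s + w) - 1) = 6 - (-1 + s + w) = 6 + (1 - s - w) = 7 - s - w)
F(z, V) = 2 - z (F(z, V) = (7 - 1*(-1) - 1*6) - z = (7 + 1 - 6) - z = 2 - z)
F(-2, t(-4*2 + 3, q(-1)))*33 = (2 - 1*(-2))*33 = (2 + 2)*33 = 4*33 = 132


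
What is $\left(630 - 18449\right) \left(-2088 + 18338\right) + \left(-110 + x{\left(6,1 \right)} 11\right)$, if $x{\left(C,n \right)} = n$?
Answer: $-289558849$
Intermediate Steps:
$\left(630 - 18449\right) \left(-2088 + 18338\right) + \left(-110 + x{\left(6,1 \right)} 11\right) = \left(630 - 18449\right) \left(-2088 + 18338\right) + \left(-110 + 1 \cdot 11\right) = \left(-17819\right) 16250 + \left(-110 + 11\right) = -289558750 - 99 = -289558849$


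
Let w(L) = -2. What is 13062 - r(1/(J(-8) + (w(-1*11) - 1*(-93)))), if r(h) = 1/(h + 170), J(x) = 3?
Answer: 208743728/15981 ≈ 13062.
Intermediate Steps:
r(h) = 1/(170 + h)
13062 - r(1/(J(-8) + (w(-1*11) - 1*(-93)))) = 13062 - 1/(170 + 1/(3 + (-2 - 1*(-93)))) = 13062 - 1/(170 + 1/(3 + (-2 + 93))) = 13062 - 1/(170 + 1/(3 + 91)) = 13062 - 1/(170 + 1/94) = 13062 - 1/15981/94 = 13062 - 1*94/15981 = 13062 - 94/15981 = 208743728/15981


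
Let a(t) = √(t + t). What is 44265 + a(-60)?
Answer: 44265 + 2*I*√30 ≈ 44265.0 + 10.954*I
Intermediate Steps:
a(t) = √2*√t (a(t) = √(2*t) = √2*√t)
44265 + a(-60) = 44265 + √2*√(-60) = 44265 + √2*(2*I*√15) = 44265 + 2*I*√30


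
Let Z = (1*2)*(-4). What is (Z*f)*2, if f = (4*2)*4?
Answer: -512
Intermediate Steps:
Z = -8 (Z = 2*(-4) = -8)
f = 32 (f = 8*4 = 32)
(Z*f)*2 = -8*32*2 = -256*2 = -512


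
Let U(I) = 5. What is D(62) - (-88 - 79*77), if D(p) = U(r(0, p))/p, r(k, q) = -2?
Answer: 382607/62 ≈ 6171.1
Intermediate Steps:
D(p) = 5/p
D(62) - (-88 - 79*77) = 5/62 - (-88 - 79*77) = 5*(1/62) - (-88 - 6083) = 5/62 - 1*(-6171) = 5/62 + 6171 = 382607/62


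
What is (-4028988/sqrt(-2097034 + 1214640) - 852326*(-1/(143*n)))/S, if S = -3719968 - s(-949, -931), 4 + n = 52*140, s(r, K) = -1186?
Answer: -426163/1934636834988 - 8189*I*sqrt(882394)/6669575049 ≈ -2.2028e-7 - 0.0011534*I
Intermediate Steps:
n = 7276 (n = -4 + 52*140 = -4 + 7280 = 7276)
S = -3718782 (S = -3719968 - 1*(-1186) = -3719968 + 1186 = -3718782)
(-4028988/sqrt(-2097034 + 1214640) - 852326*(-1/(143*n)))/S = (-4028988/sqrt(-2097034 + 1214640) - 852326/(7276*(-143)))/(-3718782) = (-4028988*(-I*sqrt(882394)/882394) - 852326/(-1040468))*(-1/3718782) = (-4028988*(-I*sqrt(882394)/882394) - 852326*(-1/1040468))*(-1/3718782) = (-(-2014494)*I*sqrt(882394)/441197 + 426163/520234)*(-1/3718782) = (2014494*I*sqrt(882394)/441197 + 426163/520234)*(-1/3718782) = (426163/520234 + 2014494*I*sqrt(882394)/441197)*(-1/3718782) = -426163/1934636834988 - 8189*I*sqrt(882394)/6669575049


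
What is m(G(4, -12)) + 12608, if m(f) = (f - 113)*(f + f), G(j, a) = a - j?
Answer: 16736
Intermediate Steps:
m(f) = 2*f*(-113 + f) (m(f) = (-113 + f)*(2*f) = 2*f*(-113 + f))
m(G(4, -12)) + 12608 = 2*(-12 - 1*4)*(-113 + (-12 - 1*4)) + 12608 = 2*(-12 - 4)*(-113 + (-12 - 4)) + 12608 = 2*(-16)*(-113 - 16) + 12608 = 2*(-16)*(-129) + 12608 = 4128 + 12608 = 16736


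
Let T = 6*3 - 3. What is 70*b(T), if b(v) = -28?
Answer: -1960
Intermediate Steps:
T = 15 (T = 18 - 3 = 15)
70*b(T) = 70*(-28) = -1960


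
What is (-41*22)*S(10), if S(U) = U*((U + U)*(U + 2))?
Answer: -2164800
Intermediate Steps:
S(U) = 2*U**2*(2 + U) (S(U) = U*((2*U)*(2 + U)) = U*(2*U*(2 + U)) = 2*U**2*(2 + U))
(-41*22)*S(10) = (-41*22)*(2*10**2*(2 + 10)) = -1804*100*12 = -902*2400 = -2164800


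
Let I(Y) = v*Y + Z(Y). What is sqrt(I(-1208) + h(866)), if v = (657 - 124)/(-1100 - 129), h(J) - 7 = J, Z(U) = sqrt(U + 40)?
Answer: sqrt(2109923849 + 6041764*I*sqrt(73))/1229 ≈ 37.378 + 0.45717*I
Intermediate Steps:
Z(U) = sqrt(40 + U)
h(J) = 7 + J
v = -533/1229 (v = 533/(-1229) = 533*(-1/1229) = -533/1229 ≈ -0.43369)
I(Y) = sqrt(40 + Y) - 533*Y/1229 (I(Y) = -533*Y/1229 + sqrt(40 + Y) = sqrt(40 + Y) - 533*Y/1229)
sqrt(I(-1208) + h(866)) = sqrt((sqrt(40 - 1208) - 533/1229*(-1208)) + (7 + 866)) = sqrt((sqrt(-1168) + 643864/1229) + 873) = sqrt((4*I*sqrt(73) + 643864/1229) + 873) = sqrt((643864/1229 + 4*I*sqrt(73)) + 873) = sqrt(1716781/1229 + 4*I*sqrt(73))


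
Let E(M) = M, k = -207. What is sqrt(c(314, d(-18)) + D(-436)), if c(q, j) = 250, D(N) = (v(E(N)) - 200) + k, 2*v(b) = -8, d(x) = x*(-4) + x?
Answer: I*sqrt(161) ≈ 12.689*I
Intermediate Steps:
d(x) = -3*x (d(x) = -4*x + x = -3*x)
v(b) = -4 (v(b) = (1/2)*(-8) = -4)
D(N) = -411 (D(N) = (-4 - 200) - 207 = -204 - 207 = -411)
sqrt(c(314, d(-18)) + D(-436)) = sqrt(250 - 411) = sqrt(-161) = I*sqrt(161)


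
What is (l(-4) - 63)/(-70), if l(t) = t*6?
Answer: 87/70 ≈ 1.2429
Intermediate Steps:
l(t) = 6*t
(l(-4) - 63)/(-70) = (6*(-4) - 63)/(-70) = (-24 - 63)*(-1/70) = -87*(-1/70) = 87/70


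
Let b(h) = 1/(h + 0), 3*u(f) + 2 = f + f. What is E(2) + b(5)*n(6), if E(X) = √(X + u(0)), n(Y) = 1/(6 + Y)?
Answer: 1/60 + 2*√3/3 ≈ 1.1714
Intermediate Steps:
u(f) = -⅔ + 2*f/3 (u(f) = -⅔ + (f + f)/3 = -⅔ + (2*f)/3 = -⅔ + 2*f/3)
b(h) = 1/h
E(X) = √(-⅔ + X) (E(X) = √(X + (-⅔ + (⅔)*0)) = √(X + (-⅔ + 0)) = √(X - ⅔) = √(-⅔ + X))
E(2) + b(5)*n(6) = √(-6 + 9*2)/3 + 1/(5*(6 + 6)) = √(-6 + 18)/3 + (⅕)/12 = √12/3 + (⅕)*(1/12) = (2*√3)/3 + 1/60 = 2*√3/3 + 1/60 = 1/60 + 2*√3/3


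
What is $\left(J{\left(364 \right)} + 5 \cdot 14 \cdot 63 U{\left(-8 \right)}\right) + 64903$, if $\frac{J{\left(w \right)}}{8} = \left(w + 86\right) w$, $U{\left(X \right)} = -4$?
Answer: $1357663$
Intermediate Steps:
$J{\left(w \right)} = 8 w \left(86 + w\right)$ ($J{\left(w \right)} = 8 \left(w + 86\right) w = 8 \left(86 + w\right) w = 8 w \left(86 + w\right)$)
$\left(J{\left(364 \right)} + 5 \cdot 14 \cdot 63 U{\left(-8 \right)}\right) + 64903 = \left(8 \cdot 364 \left(86 + 364\right) + 5 \cdot 14 \cdot 63 \left(-4\right)\right) + 64903 = \left(8 \cdot 364 \cdot 450 + 70 \cdot 63 \left(-4\right)\right) + 64903 = \left(1310400 + 4410 \left(-4\right)\right) + 64903 = \left(1310400 - 17640\right) + 64903 = 1292760 + 64903 = 1357663$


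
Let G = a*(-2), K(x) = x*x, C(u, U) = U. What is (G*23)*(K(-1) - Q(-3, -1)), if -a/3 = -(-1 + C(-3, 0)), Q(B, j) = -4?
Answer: 690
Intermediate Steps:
a = -3 (a = -(-3)*(-1 + 0) = -(-3)*(-1) = -3*1 = -3)
K(x) = x**2
G = 6 (G = -3*(-2) = 6)
(G*23)*(K(-1) - Q(-3, -1)) = (6*23)*((-1)**2 - 1*(-4)) = 138*(1 + 4) = 138*5 = 690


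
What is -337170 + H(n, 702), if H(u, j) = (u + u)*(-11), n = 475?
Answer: -347620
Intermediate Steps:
H(u, j) = -22*u (H(u, j) = (2*u)*(-11) = -22*u)
-337170 + H(n, 702) = -337170 - 22*475 = -337170 - 10450 = -347620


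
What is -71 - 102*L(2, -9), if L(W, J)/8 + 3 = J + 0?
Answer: 9721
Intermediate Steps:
L(W, J) = -24 + 8*J (L(W, J) = -24 + 8*(J + 0) = -24 + 8*J)
-71 - 102*L(2, -9) = -71 - 102*(-24 + 8*(-9)) = -71 - 102*(-24 - 72) = -71 - 102*(-96) = -71 + 9792 = 9721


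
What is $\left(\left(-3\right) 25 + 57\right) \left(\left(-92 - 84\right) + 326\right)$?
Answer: $-2700$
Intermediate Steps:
$\left(\left(-3\right) 25 + 57\right) \left(\left(-92 - 84\right) + 326\right) = \left(-75 + 57\right) \left(\left(-92 - 84\right) + 326\right) = - 18 \left(-176 + 326\right) = \left(-18\right) 150 = -2700$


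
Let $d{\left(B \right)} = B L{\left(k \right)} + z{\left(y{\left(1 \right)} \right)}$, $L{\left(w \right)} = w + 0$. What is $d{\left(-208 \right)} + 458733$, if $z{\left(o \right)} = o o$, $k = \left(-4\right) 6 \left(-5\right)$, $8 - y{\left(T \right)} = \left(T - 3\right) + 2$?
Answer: $433837$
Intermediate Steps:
$y{\left(T \right)} = 9 - T$ ($y{\left(T \right)} = 8 - \left(\left(T - 3\right) + 2\right) = 8 - \left(\left(-3 + T\right) + 2\right) = 8 - \left(-1 + T\right) = 9 - T$)
$k = 120$ ($k = \left(-24\right) \left(-5\right) = 120$)
$L{\left(w \right)} = w$
$z{\left(o \right)} = o^{2}$
$d{\left(B \right)} = 64 + 120 B$ ($d{\left(B \right)} = B 120 + \left(9 - 1\right)^{2} = 120 B + \left(9 - 1\right)^{2} = 120 B + 8^{2} = 120 B + 64 = 64 + 120 B$)
$d{\left(-208 \right)} + 458733 = \left(64 + 120 \left(-208\right)\right) + 458733 = \left(64 - 24960\right) + 458733 = -24896 + 458733 = 433837$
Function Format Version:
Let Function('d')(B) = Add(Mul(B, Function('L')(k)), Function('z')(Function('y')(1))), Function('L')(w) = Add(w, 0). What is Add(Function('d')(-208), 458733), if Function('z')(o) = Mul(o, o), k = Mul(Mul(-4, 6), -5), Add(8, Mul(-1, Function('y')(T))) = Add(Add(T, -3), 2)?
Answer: 433837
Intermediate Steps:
Function('y')(T) = Add(9, Mul(-1, T)) (Function('y')(T) = Add(8, Mul(-1, Add(Add(T, -3), 2))) = Add(8, Mul(-1, Add(Add(-3, T), 2))) = Add(8, Mul(-1, Add(-1, T))) = Add(8, Add(1, Mul(-1, T))) = Add(9, Mul(-1, T)))
k = 120 (k = Mul(-24, -5) = 120)
Function('L')(w) = w
Function('z')(o) = Pow(o, 2)
Function('d')(B) = Add(64, Mul(120, B)) (Function('d')(B) = Add(Mul(B, 120), Pow(Add(9, Mul(-1, 1)), 2)) = Add(Mul(120, B), Pow(Add(9, -1), 2)) = Add(Mul(120, B), Pow(8, 2)) = Add(Mul(120, B), 64) = Add(64, Mul(120, B)))
Add(Function('d')(-208), 458733) = Add(Add(64, Mul(120, -208)), 458733) = Add(Add(64, -24960), 458733) = Add(-24896, 458733) = 433837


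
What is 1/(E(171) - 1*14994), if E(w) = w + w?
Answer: -1/14652 ≈ -6.8250e-5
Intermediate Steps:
E(w) = 2*w
1/(E(171) - 1*14994) = 1/(2*171 - 1*14994) = 1/(342 - 14994) = 1/(-14652) = -1/14652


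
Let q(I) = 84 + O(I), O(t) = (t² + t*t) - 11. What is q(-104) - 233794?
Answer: -212089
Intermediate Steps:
O(t) = -11 + 2*t² (O(t) = (t² + t²) - 11 = 2*t² - 11 = -11 + 2*t²)
q(I) = 73 + 2*I² (q(I) = 84 + (-11 + 2*I²) = 73 + 2*I²)
q(-104) - 233794 = (73 + 2*(-104)²) - 233794 = (73 + 2*10816) - 233794 = (73 + 21632) - 233794 = 21705 - 233794 = -212089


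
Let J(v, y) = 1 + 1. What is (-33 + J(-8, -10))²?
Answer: 961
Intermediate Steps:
J(v, y) = 2
(-33 + J(-8, -10))² = (-33 + 2)² = (-31)² = 961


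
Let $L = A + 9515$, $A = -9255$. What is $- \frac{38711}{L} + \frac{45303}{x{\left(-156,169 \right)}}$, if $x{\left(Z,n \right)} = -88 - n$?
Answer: $- \frac{21727507}{66820} \approx -325.16$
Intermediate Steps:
$L = 260$ ($L = -9255 + 9515 = 260$)
$- \frac{38711}{L} + \frac{45303}{x{\left(-156,169 \right)}} = - \frac{38711}{260} + \frac{45303}{-88 - 169} = \left(-38711\right) \frac{1}{260} + \frac{45303}{-88 - 169} = - \frac{38711}{260} + \frac{45303}{-257} = - \frac{38711}{260} + 45303 \left(- \frac{1}{257}\right) = - \frac{38711}{260} - \frac{45303}{257} = - \frac{21727507}{66820}$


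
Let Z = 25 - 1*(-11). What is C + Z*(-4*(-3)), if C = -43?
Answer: 389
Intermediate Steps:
Z = 36 (Z = 25 + 11 = 36)
C + Z*(-4*(-3)) = -43 + 36*(-4*(-3)) = -43 + 36*12 = -43 + 432 = 389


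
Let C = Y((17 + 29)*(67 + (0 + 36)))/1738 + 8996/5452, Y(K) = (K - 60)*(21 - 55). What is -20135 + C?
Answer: -23955279902/1184447 ≈ -20225.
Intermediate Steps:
Y(K) = 2040 - 34*K (Y(K) = (-60 + K)*(-34) = 2040 - 34*K)
C = -106439557/1184447 (C = (2040 - 34*(17 + 29)*(67 + (0 + 36)))/1738 + 8996/5452 = (2040 - 1564*(67 + 36))*(1/1738) + 8996*(1/5452) = (2040 - 1564*103)*(1/1738) + 2249/1363 = (2040 - 34*4738)*(1/1738) + 2249/1363 = (2040 - 161092)*(1/1738) + 2249/1363 = -159052*1/1738 + 2249/1363 = -79526/869 + 2249/1363 = -106439557/1184447 ≈ -89.864)
-20135 + C = -20135 - 106439557/1184447 = -23955279902/1184447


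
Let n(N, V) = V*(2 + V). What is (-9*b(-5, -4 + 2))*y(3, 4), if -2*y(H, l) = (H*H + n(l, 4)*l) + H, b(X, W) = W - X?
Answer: 1458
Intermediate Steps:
y(H, l) = -12*l - H/2 - H²/2 (y(H, l) = -((H*H + (4*(2 + 4))*l) + H)/2 = -((H² + (4*6)*l) + H)/2 = -((H² + 24*l) + H)/2 = -(H + H² + 24*l)/2 = -12*l - H/2 - H²/2)
(-9*b(-5, -4 + 2))*y(3, 4) = (-9*((-4 + 2) - 1*(-5)))*(-12*4 - ½*3 - ½*3²) = (-9*(-2 + 5))*(-48 - 3/2 - ½*9) = (-9*3)*(-48 - 3/2 - 9/2) = -27*(-54) = 1458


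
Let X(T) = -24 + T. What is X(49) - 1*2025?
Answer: -2000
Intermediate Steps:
X(49) - 1*2025 = (-24 + 49) - 1*2025 = 25 - 2025 = -2000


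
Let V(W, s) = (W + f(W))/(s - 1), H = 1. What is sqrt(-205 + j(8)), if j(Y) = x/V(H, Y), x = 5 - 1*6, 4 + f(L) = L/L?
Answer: I*sqrt(806)/2 ≈ 14.195*I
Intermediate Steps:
f(L) = -3 (f(L) = -4 + L/L = -4 + 1 = -3)
V(W, s) = (-3 + W)/(-1 + s) (V(W, s) = (W - 3)/(s - 1) = (-3 + W)/(-1 + s))
x = -1 (x = 5 - 6 = -1)
j(Y) = -1/2 + Y/2 (j(Y) = -1/((-3 + 1)/(-1 + Y)) = -1/(-2/(-1 + Y)) = -1/((-2/(-1 + Y))) = -(1/2 - Y/2) = -1/2 + Y/2)
sqrt(-205 + j(8)) = sqrt(-205 + (-1/2 + (1/2)*8)) = sqrt(-205 + (-1/2 + 4)) = sqrt(-205 + 7/2) = sqrt(-403/2) = I*sqrt(806)/2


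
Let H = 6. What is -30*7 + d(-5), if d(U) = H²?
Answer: -174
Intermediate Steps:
d(U) = 36 (d(U) = 6² = 36)
-30*7 + d(-5) = -30*7 + 36 = -210 + 36 = -174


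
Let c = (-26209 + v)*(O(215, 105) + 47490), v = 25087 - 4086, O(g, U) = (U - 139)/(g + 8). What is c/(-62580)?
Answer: 656594632/166135 ≈ 3952.2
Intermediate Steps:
O(g, U) = (-139 + U)/(8 + g)
v = 21001
c = -55153949088/223 (c = (-26209 + 21001)*((-139 + 105)/(8 + 215) + 47490) = -5208*(-34/223 + 47490) = -5208*10590236/223 = -55153949088/223 ≈ -2.4733e+8)
c/(-62580) = -55153949088/223/(-62580) = -55153949088/223*(-1/62580) = 656594632/166135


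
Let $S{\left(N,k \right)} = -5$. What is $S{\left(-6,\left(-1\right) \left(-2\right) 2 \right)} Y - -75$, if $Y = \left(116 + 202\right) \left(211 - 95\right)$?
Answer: $-184365$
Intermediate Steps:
$Y = 36888$ ($Y = 318 \cdot 116 = 36888$)
$S{\left(-6,\left(-1\right) \left(-2\right) 2 \right)} Y - -75 = \left(-5\right) 36888 - -75 = -184440 + 75 = -184365$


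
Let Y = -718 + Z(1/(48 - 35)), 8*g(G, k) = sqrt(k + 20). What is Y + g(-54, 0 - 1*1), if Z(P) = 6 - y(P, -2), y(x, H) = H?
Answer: -710 + sqrt(19)/8 ≈ -709.46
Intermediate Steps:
g(G, k) = sqrt(20 + k)/8 (g(G, k) = sqrt(k + 20)/8 = sqrt(20 + k)/8)
Z(P) = 8 (Z(P) = 6 - 1*(-2) = 6 + 2 = 8)
Y = -710 (Y = -718 + 8 = -710)
Y + g(-54, 0 - 1*1) = -710 + sqrt(20 + (0 - 1*1))/8 = -710 + sqrt(20 + (0 - 1))/8 = -710 + sqrt(20 - 1)/8 = -710 + sqrt(19)/8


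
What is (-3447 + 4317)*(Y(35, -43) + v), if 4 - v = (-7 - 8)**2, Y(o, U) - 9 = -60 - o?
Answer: -267090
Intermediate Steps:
Y(o, U) = -51 - o (Y(o, U) = 9 + (-60 - o) = -51 - o)
v = -221 (v = 4 - (-7 - 8)**2 = 4 - 1*(-15)**2 = 4 - 1*225 = 4 - 225 = -221)
(-3447 + 4317)*(Y(35, -43) + v) = (-3447 + 4317)*((-51 - 1*35) - 221) = 870*((-51 - 35) - 221) = 870*(-86 - 221) = 870*(-307) = -267090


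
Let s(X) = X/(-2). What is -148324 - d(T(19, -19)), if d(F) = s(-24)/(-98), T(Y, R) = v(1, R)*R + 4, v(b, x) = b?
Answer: -7267870/49 ≈ -1.4832e+5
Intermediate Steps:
s(X) = -X/2 (s(X) = X*(-½) = -X/2)
T(Y, R) = 4 + R (T(Y, R) = 1*R + 4 = R + 4 = 4 + R)
d(F) = -6/49 (d(F) = -½*(-24)/(-98) = 12*(-1/98) = -6/49)
-148324 - d(T(19, -19)) = -148324 - 1*(-6/49) = -148324 + 6/49 = -7267870/49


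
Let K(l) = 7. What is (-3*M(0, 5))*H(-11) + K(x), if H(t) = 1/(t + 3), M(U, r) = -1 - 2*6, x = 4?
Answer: 17/8 ≈ 2.1250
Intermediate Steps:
M(U, r) = -13 (M(U, r) = -1 - 12 = -13)
H(t) = 1/(3 + t)
(-3*M(0, 5))*H(-11) + K(x) = (-3*(-13))/(3 - 11) + 7 = 39/(-8) + 7 = 39*(-⅛) + 7 = -39/8 + 7 = 17/8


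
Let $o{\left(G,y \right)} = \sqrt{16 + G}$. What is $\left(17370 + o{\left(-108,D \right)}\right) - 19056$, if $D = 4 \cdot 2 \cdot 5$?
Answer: $-1686 + 2 i \sqrt{23} \approx -1686.0 + 9.5917 i$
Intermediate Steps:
$D = 40$ ($D = 8 \cdot 5 = 40$)
$\left(17370 + o{\left(-108,D \right)}\right) - 19056 = \left(17370 + \sqrt{16 - 108}\right) - 19056 = \left(17370 + \sqrt{-92}\right) - 19056 = \left(17370 + 2 i \sqrt{23}\right) - 19056 = -1686 + 2 i \sqrt{23}$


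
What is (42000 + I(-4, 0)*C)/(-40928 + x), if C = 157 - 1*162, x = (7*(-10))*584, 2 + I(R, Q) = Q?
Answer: -21005/40904 ≈ -0.51352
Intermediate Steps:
I(R, Q) = -2 + Q
x = -40880 (x = -70*584 = -40880)
C = -5 (C = 157 - 162 = -5)
(42000 + I(-4, 0)*C)/(-40928 + x) = (42000 + (-2 + 0)*(-5))/(-40928 - 40880) = (42000 - 2*(-5))/(-81808) = (42000 + 10)*(-1/81808) = 42010*(-1/81808) = -21005/40904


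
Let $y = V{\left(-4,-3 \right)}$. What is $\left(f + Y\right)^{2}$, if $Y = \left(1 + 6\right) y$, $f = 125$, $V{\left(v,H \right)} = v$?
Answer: $9409$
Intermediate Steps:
$y = -4$
$Y = -28$ ($Y = \left(1 + 6\right) \left(-4\right) = 7 \left(-4\right) = -28$)
$\left(f + Y\right)^{2} = \left(125 - 28\right)^{2} = 97^{2} = 9409$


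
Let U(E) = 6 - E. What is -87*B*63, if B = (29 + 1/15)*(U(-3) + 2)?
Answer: -8762292/5 ≈ -1.7525e+6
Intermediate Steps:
B = 4796/15 (B = (29 + 1/15)*((6 - 1*(-3)) + 2) = (29 + 1/15)*((6 + 3) + 2) = 436*(9 + 2)/15 = (436/15)*11 = 4796/15 ≈ 319.73)
-87*B*63 = -87*4796/15*63 = -139084/5*63 = -8762292/5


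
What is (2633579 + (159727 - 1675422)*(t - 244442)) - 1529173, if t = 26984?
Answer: 329601107716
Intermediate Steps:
(2633579 + (159727 - 1675422)*(t - 244442)) - 1529173 = (2633579 + (159727 - 1675422)*(26984 - 244442)) - 1529173 = (2633579 - 1515695*(-217458)) - 1529173 = (2633579 + 329600003310) - 1529173 = 329602636889 - 1529173 = 329601107716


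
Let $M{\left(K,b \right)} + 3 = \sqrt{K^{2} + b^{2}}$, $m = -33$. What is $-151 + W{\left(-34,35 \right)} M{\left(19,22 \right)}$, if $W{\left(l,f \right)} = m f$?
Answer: $3314 - 15015 \sqrt{5} \approx -30261.0$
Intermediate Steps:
$W{\left(l,f \right)} = - 33 f$
$M{\left(K,b \right)} = -3 + \sqrt{K^{2} + b^{2}}$
$-151 + W{\left(-34,35 \right)} M{\left(19,22 \right)} = -151 + \left(-33\right) 35 \left(-3 + \sqrt{19^{2} + 22^{2}}\right) = -151 - 1155 \left(-3 + \sqrt{361 + 484}\right) = -151 - 1155 \left(-3 + \sqrt{845}\right) = -151 - 1155 \left(-3 + 13 \sqrt{5}\right) = -151 + \left(3465 - 15015 \sqrt{5}\right) = 3314 - 15015 \sqrt{5}$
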